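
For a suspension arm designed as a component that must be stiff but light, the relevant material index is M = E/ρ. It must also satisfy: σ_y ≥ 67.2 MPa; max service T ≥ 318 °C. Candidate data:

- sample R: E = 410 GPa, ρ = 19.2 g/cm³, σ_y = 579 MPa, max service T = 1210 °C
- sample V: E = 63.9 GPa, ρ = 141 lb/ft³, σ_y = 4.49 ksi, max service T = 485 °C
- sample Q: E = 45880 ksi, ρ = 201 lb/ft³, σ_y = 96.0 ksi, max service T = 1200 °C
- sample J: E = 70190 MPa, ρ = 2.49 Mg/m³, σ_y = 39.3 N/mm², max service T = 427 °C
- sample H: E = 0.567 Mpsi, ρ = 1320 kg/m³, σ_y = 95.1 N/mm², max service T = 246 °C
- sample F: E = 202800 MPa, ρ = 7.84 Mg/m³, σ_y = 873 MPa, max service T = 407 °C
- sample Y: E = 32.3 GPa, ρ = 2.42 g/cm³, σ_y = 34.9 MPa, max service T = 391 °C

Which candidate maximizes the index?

sample Q

Screen on constraints: σ_y ≥ 67.2 MPa; max service T ≥ 318 °C. Survivors: sample R, sample Q, sample F.
Putting every candidate on a common basis:
  sample R: E = 410.0 GPa, ρ = 19200 kg/m³
  sample Q: E = 316.3 GPa, ρ = 3220 kg/m³
  sample F: E = 202.8 GPa, ρ = 7840 kg/m³
  sample Q: M = 98.2 MN·m/kg
  sample F: M = 25.9 MN·m/kg
  sample R: M = 21.4 MN·m/kg
Sample Q ranks first.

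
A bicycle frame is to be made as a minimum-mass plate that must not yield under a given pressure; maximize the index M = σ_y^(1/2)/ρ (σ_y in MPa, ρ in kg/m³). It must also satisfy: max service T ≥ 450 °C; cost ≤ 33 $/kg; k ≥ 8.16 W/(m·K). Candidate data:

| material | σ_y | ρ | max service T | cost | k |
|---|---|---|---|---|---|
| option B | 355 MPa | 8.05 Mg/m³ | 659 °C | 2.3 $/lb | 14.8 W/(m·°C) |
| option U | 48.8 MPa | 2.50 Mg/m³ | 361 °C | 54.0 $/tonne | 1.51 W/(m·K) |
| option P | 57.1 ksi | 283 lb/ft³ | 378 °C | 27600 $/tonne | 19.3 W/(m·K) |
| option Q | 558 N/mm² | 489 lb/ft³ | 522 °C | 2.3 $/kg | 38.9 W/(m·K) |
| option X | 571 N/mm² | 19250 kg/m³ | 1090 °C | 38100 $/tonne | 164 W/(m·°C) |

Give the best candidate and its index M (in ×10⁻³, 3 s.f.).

Screen on constraints: max service T ≥ 450 °C; cost ≤ 33 $/kg; k ≥ 8.16 W/(m·K). Survivors: option B, option Q.
Putting every candidate on a common basis:
  option B: σ_y = 355.0 MPa, ρ = 8050 kg/m³
  option Q: σ_y = 558.0 MPa, ρ = 7833 kg/m³
  option Q: M = 3.02×10⁻³
  option B: M = 2.34×10⁻³
The maximum is for option Q.

option Q, M = 3.02×10⁻³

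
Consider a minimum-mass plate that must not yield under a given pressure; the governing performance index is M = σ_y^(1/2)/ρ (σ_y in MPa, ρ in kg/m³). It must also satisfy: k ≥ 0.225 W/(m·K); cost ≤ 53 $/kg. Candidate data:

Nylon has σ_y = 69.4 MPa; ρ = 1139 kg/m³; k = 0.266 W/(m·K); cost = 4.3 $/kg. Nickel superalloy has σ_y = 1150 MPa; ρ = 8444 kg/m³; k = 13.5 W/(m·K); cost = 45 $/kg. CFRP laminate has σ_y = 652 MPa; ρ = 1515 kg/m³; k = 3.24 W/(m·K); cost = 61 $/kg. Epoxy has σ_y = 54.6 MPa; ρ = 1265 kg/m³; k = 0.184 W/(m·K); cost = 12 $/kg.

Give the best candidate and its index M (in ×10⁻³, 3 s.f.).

nylon, M = 7.31×10⁻³

Screen on constraints: k ≥ 0.225 W/(m·K); cost ≤ 53 $/kg. Survivors: nylon, nickel superalloy.
Evaluate M for each candidate:
  nylon: M = 7.31×10⁻³
  nickel superalloy: M = 4.02×10⁻³
Highest index: nylon.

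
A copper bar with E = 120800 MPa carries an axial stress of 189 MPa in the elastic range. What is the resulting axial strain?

1.56×10⁻³

E = 120800 MPa = 120.8 GPa = 120800 MPa.
ε = σ/E = 189 / 120800 = 1.56×10⁻³.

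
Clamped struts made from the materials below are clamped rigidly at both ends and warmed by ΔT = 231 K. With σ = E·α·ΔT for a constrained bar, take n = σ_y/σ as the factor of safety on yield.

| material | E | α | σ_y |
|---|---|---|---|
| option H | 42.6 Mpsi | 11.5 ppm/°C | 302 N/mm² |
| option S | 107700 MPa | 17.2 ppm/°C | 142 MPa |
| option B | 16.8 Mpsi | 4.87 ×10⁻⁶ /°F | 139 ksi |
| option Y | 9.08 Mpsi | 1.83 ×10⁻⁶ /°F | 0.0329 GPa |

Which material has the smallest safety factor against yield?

option S

Per material, after unit conversion:
  option H: E = 293.7, α = 11.5, σ_y = 302.0 → σ = 780 MPa, n = 0.387
  option S: E = 107.7, α = 17.2, σ_y = 142.0 → σ = 428 MPa, n = 0.332
  option B: E = 115.8, α = 8.77, σ_y = 958.4 → σ = 235 MPa, n = 4.09
  option Y: E = 62.60, α = 3.29, σ_y = 32.90 → σ = 47.6 MPa, n = 0.691
Option S has the lowest safety factor, n = 0.332.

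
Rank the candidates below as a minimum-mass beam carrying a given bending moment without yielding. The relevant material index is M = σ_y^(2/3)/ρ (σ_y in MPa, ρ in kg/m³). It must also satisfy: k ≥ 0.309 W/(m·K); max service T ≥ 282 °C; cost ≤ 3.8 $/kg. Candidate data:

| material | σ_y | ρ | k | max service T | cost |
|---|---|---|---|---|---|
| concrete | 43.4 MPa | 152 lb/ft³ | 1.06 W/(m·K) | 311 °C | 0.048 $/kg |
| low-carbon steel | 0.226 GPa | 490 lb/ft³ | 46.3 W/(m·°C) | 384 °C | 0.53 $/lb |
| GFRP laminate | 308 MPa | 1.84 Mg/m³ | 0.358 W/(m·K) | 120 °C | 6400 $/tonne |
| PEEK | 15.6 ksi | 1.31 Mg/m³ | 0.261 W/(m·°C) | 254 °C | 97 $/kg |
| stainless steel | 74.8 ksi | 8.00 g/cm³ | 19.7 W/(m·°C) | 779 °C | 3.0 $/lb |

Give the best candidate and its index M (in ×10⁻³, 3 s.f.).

concrete, M = 5.07×10⁻³

Screen on constraints: k ≥ 0.309 W/(m·K); max service T ≥ 282 °C; cost ≤ 3.8 $/kg. Survivors: concrete, low-carbon steel.
After converting to SI:
  concrete: σ_y = 43.40 MPa, ρ = 2435 kg/m³
  low-carbon steel: σ_y = 226.0 MPa, ρ = 7849 kg/m³
  concrete: M = 5.07×10⁻³
  low-carbon steel: M = 4.73×10⁻³
Concrete ranks first.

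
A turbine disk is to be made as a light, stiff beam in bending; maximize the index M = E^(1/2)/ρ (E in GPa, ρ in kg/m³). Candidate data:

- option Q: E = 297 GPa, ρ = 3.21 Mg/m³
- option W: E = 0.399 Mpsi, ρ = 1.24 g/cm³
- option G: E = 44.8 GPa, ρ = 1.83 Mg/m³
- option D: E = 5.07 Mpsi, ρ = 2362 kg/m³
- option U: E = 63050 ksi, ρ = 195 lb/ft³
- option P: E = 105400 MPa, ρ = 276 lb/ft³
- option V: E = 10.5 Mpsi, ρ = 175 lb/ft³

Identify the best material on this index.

Normalizing units and computing the index:
  option Q: E = 297.0 GPa, ρ = 3210 kg/m³
  option W: E = 2.751 GPa, ρ = 1240 kg/m³
  option G: E = 44.80 GPa, ρ = 1830 kg/m³
  option D: E = 34.96 GPa, ρ = 2362 kg/m³
  option U: E = 434.7 GPa, ρ = 3124 kg/m³
  option P: E = 105.4 GPa, ρ = 4421 kg/m³
  option V: E = 72.39 GPa, ρ = 2803 kg/m³
  option U: M = 6.67×10⁻³
  option Q: M = 5.37×10⁻³
  option G: M = 3.66×10⁻³
  option V: M = 3.04×10⁻³
  option D: M = 2.50×10⁻³
  option P: M = 2.32×10⁻³
  option W: M = 1.34×10⁻³
Option U ranks first.

option U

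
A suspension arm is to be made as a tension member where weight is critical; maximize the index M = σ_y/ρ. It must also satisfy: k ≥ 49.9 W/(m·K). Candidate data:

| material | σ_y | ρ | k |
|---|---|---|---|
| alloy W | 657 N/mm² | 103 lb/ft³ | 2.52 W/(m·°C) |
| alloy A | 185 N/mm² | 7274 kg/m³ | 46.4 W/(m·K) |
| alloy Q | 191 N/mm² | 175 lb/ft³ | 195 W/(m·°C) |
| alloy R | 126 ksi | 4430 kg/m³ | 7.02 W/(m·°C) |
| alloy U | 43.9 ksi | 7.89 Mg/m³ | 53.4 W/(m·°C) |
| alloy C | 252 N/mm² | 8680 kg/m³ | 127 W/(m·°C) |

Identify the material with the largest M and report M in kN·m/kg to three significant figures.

alloy Q, M = 68.1 kN·m/kg

Screen on constraints: k ≥ 49.9 W/(m·K). Survivors: alloy Q, alloy U, alloy C.
Convert each candidate to consistent units, then evaluate M:
  alloy Q: σ_y = 191.0 MPa, ρ = 2803 kg/m³
  alloy U: σ_y = 302.7 MPa, ρ = 7890 kg/m³
  alloy C: σ_y = 252.0 MPa, ρ = 8680 kg/m³
  alloy Q: M = 68.1 kN·m/kg
  alloy U: M = 38.4 kN·m/kg
  alloy C: M = 29.0 kN·m/kg
Alloy Q has the largest M.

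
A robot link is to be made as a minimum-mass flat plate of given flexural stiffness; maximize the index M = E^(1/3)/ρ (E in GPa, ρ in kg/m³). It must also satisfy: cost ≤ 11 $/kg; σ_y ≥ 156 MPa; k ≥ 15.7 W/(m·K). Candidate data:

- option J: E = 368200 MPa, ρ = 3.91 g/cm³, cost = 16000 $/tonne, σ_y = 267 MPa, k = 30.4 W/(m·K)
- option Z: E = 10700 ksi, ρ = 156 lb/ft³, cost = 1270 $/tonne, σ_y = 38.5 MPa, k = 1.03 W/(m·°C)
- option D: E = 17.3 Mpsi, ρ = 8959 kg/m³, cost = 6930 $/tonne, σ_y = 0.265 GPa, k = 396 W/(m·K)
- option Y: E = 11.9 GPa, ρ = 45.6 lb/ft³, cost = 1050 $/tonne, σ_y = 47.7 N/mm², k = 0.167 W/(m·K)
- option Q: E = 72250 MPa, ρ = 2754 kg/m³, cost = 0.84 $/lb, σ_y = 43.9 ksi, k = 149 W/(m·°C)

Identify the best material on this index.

option Q

Screen on constraints: cost ≤ 11 $/kg; σ_y ≥ 156 MPa; k ≥ 15.7 W/(m·K). Survivors: option D, option Q.
Putting every candidate on a common basis:
  option D: E = 119.3 GPa, ρ = 8959 kg/m³
  option Q: E = 72.25 GPa, ρ = 2754 kg/m³
  option Q: M = 1.51×10⁻³
  option D: M = 0.549×10⁻³
The maximum is for option Q.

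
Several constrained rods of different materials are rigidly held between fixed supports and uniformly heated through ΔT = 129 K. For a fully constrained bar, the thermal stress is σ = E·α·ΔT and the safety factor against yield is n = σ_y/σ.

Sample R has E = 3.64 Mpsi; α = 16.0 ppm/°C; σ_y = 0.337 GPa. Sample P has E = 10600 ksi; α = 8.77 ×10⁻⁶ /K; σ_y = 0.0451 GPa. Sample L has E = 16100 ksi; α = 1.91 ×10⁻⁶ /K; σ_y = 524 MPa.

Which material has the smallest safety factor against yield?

With everything in SI (GPa, ×10⁻⁶/K, MPa):
  sample R: E = 25.10, α = 16.0, σ_y = 337.0 → σ = 51.8 MPa, n = 6.51
  sample P: E = 73.08, α = 8.77, σ_y = 45.10 → σ = 82.7 MPa, n = 0.545
  sample L: E = 111.0, α = 1.91, σ_y = 524.0 → σ = 27.4 MPa, n = 19.2
Sample P has the lowest safety factor, n = 0.545.

sample P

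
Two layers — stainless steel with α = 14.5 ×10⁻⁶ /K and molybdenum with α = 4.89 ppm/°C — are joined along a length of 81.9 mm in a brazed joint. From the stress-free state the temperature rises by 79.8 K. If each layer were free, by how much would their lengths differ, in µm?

62.8 µm

Δα = |14.5 − 4.89|×10⁻⁶/K = 9.61×10⁻⁶/K.
ΔL_mismatch = Δα·L·ΔT = 9.61×10⁻⁶ × 81.9 mm × 79.8 K = 62.8 µm.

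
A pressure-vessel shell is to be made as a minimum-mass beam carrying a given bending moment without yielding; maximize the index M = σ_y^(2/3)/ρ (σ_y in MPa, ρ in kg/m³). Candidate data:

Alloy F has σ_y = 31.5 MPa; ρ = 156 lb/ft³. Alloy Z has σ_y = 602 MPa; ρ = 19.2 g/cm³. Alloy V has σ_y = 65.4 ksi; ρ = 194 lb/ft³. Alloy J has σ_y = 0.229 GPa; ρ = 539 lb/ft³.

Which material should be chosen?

alloy V

Putting every candidate on a common basis:
  alloy F: σ_y = 31.50 MPa, ρ = 2499 kg/m³
  alloy Z: σ_y = 602.0 MPa, ρ = 19200 kg/m³
  alloy V: σ_y = 450.9 MPa, ρ = 3108 kg/m³
  alloy J: σ_y = 229.0 MPa, ρ = 8634 kg/m³
  alloy V: M = 18.9×10⁻³
  alloy J: M = 4.34×10⁻³
  alloy F: M = 3.99×10⁻³
  alloy Z: M = 3.71×10⁻³
Alloy V ranks first.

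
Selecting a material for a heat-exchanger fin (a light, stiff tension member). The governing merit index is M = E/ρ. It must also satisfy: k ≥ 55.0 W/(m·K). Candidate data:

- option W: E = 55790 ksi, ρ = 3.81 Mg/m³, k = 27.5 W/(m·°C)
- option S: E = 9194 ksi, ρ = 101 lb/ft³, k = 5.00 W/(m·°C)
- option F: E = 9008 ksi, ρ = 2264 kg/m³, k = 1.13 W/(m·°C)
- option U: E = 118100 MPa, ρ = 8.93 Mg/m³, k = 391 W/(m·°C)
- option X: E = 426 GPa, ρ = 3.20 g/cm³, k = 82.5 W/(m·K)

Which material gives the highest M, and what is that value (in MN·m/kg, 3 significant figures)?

Screen on constraints: k ≥ 55.0 W/(m·K). Survivors: option U, option X.
After converting to SI:
  option U: E = 118.1 GPa, ρ = 8930 kg/m³
  option X: E = 426.0 GPa, ρ = 3200 kg/m³
  option X: M = 133 MN·m/kg
  option U: M = 13.2 MN·m/kg
Highest index: option X.

option X, M = 133 MN·m/kg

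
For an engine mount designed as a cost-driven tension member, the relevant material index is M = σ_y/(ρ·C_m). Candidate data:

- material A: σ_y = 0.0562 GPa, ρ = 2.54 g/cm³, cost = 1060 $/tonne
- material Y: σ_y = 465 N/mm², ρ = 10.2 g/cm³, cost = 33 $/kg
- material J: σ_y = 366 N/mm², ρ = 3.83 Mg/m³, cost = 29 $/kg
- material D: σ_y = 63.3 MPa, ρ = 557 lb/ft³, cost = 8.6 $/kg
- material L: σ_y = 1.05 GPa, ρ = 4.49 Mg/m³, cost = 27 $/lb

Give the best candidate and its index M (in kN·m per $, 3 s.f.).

material A, M = 20.9 kN·m per $

Putting every candidate on a common basis:
  material A: σ_y = 56.20 MPa, ρ = 2540 kg/m³, cost = 1.060 $/kg
  material Y: σ_y = 465.0 MPa, ρ = 10200 kg/m³, cost = 33.00 $/kg
  material J: σ_y = 366.0 MPa, ρ = 3830 kg/m³, cost = 29.00 $/kg
  material D: σ_y = 63.30 MPa, ρ = 8922 kg/m³, cost = 8.600 $/kg
  material L: σ_y = 1050 MPa, ρ = 4490 kg/m³, cost = 59.52 $/kg
  material A: M = 20.9 kN·m per $
  material L: M = 3.93 kN·m per $
  material J: M = 3.30 kN·m per $
  material Y: M = 1.38 kN·m per $
  material D: M = 0.825 kN·m per $
Highest index: material A.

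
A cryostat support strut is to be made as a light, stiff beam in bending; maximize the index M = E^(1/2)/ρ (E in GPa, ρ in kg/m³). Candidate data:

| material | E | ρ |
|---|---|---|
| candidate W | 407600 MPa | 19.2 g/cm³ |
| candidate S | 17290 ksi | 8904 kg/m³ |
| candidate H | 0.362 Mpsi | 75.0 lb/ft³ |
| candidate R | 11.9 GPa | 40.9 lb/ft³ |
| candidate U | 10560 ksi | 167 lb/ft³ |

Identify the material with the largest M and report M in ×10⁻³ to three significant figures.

After converting to SI:
  candidate W: E = 407.6 GPa, ρ = 19200 kg/m³
  candidate S: E = 119.2 GPa, ρ = 8904 kg/m³
  candidate H: E = 2.496 GPa, ρ = 1201 kg/m³
  candidate R: E = 11.90 GPa, ρ = 655.2 kg/m³
  candidate U: E = 72.81 GPa, ρ = 2675 kg/m³
  candidate R: M = 5.27×10⁻³
  candidate U: M = 3.19×10⁻³
  candidate H: M = 1.32×10⁻³
  candidate S: M = 1.23×10⁻³
  candidate W: M = 1.05×10⁻³
The maximum is for candidate R.

candidate R, M = 5.27×10⁻³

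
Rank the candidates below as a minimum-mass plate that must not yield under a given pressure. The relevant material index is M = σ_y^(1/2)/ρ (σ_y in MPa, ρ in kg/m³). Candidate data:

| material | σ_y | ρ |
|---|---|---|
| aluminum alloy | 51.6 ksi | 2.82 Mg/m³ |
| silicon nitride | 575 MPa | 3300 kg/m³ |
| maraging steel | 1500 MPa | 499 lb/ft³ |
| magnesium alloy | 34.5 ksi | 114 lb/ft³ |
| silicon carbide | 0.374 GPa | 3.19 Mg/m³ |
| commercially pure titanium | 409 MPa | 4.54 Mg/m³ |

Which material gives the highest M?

Normalizing units and computing the index:
  aluminum alloy: σ_y = 355.8 MPa, ρ = 2820 kg/m³
  silicon nitride: σ_y = 575.0 MPa, ρ = 3300 kg/m³
  maraging steel: σ_y = 1500 MPa, ρ = 7993 kg/m³
  magnesium alloy: σ_y = 237.9 MPa, ρ = 1826 kg/m³
  silicon carbide: σ_y = 374.0 MPa, ρ = 3190 kg/m³
  commercially pure titanium: σ_y = 409.0 MPa, ρ = 4540 kg/m³
  magnesium alloy: M = 8.45×10⁻³
  silicon nitride: M = 7.27×10⁻³
  aluminum alloy: M = 6.69×10⁻³
  silicon carbide: M = 6.06×10⁻³
  maraging steel: M = 4.85×10⁻³
  commercially pure titanium: M = 4.45×10⁻³
Highest index: magnesium alloy.

magnesium alloy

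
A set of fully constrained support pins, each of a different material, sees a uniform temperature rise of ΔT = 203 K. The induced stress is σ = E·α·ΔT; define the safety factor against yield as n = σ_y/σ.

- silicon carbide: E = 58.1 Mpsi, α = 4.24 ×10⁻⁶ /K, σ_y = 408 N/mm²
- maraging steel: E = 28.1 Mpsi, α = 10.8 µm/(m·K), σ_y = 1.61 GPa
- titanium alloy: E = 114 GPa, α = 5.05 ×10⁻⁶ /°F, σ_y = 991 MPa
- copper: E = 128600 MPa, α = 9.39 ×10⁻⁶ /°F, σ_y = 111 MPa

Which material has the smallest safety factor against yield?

Converting E to GPa, α to ×10⁻⁶/K, σ_y to MPa, then σ and n for each:
  silicon carbide: E = 400.6, α = 4.24, σ_y = 408.0 → σ = 345 MPa, n = 1.18
  maraging steel: E = 193.7, α = 10.8, σ_y = 1610 → σ = 425 MPa, n = 3.79
  titanium alloy: E = 114.0, α = 9.09, σ_y = 991.0 → σ = 210 MPa, n = 4.71
  copper: E = 128.6, α = 16.9, σ_y = 111.0 → σ = 441 MPa, n = 0.252
The minimum is copper at n = 0.252.

copper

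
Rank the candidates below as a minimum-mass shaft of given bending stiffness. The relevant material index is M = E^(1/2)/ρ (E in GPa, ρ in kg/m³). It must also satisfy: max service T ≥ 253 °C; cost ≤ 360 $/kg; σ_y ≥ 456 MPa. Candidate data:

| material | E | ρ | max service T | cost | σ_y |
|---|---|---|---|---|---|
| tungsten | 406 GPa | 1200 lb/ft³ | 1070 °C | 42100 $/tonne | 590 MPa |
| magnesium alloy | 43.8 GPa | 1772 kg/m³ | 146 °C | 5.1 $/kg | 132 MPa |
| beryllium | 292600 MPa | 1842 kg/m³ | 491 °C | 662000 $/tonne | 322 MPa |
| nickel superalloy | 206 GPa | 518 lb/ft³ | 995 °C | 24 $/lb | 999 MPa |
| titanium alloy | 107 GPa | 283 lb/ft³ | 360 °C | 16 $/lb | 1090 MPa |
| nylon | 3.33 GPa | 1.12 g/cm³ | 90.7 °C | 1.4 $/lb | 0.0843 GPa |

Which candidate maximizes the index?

titanium alloy

Screen on constraints: max service T ≥ 253 °C; cost ≤ 360 $/kg; σ_y ≥ 456 MPa. Survivors: tungsten, nickel superalloy, titanium alloy.
Normalizing units and computing the index:
  tungsten: E = 406.0 GPa, ρ = 19220 kg/m³
  nickel superalloy: E = 206.0 GPa, ρ = 8298 kg/m³
  titanium alloy: E = 107.0 GPa, ρ = 4533 kg/m³
  titanium alloy: M = 2.28×10⁻³
  nickel superalloy: M = 1.73×10⁻³
  tungsten: M = 1.05×10⁻³
Titanium alloy ranks first.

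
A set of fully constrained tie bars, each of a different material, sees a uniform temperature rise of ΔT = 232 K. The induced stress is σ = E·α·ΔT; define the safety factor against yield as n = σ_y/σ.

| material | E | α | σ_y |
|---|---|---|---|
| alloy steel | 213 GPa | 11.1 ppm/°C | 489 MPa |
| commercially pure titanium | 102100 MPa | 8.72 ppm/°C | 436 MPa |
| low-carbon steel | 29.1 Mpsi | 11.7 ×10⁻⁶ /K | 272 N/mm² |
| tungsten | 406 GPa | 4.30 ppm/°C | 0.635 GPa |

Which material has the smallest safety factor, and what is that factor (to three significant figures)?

low-carbon steel, n = 0.499

Converting E to GPa, α to ×10⁻⁶/K, σ_y to MPa, then σ and n for each:
  alloy steel: E = 213.0, α = 11.1, σ_y = 489.0 → σ = 549 MPa, n = 0.891
  commercially pure titanium: E = 102.1, α = 8.72, σ_y = 436.0 → σ = 207 MPa, n = 2.11
  low-carbon steel: E = 200.6, α = 11.7, σ_y = 272.0 → σ = 545 MPa, n = 0.499
  tungsten: E = 406.0, α = 4.30, σ_y = 635.0 → σ = 405 MPa, n = 1.57
Smallest n: low-carbon steel with n = 0.499.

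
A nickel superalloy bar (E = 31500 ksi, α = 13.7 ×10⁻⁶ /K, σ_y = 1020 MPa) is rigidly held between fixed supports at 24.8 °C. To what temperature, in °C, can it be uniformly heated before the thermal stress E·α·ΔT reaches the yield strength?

E = 31500 ksi = 217.2 GPa.
E·α·ΔT = 1020 MPa ⇒ ΔT = 1020 / (217.2×10³ × 13.7×10⁻⁶) = 342.8 K.
T = 24.8 + 342.8 = 367.6 °C.

368 °C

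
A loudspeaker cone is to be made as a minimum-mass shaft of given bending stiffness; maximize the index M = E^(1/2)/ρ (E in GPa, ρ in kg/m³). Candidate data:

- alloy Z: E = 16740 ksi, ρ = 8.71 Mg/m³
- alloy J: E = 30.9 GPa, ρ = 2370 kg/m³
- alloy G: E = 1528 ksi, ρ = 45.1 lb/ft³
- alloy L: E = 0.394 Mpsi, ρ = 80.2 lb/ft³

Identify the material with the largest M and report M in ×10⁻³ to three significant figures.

Putting every candidate on a common basis:
  alloy Z: E = 115.4 GPa, ρ = 8710 kg/m³
  alloy J: E = 30.90 GPa, ρ = 2370 kg/m³
  alloy G: E = 10.54 GPa, ρ = 722.4 kg/m³
  alloy L: E = 2.717 GPa, ρ = 1285 kg/m³
  alloy G: M = 4.49×10⁻³
  alloy J: M = 2.35×10⁻³
  alloy L: M = 1.28×10⁻³
  alloy Z: M = 1.23×10⁻³
Highest index: alloy G.

alloy G, M = 4.49×10⁻³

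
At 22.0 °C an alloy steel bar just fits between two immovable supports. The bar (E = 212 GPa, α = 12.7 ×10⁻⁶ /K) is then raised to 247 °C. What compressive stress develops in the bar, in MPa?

ΔT = 225.0 K. Constrained thermal stress σ = E·α·ΔT = 212.0×10³ MPa × 12.7×10⁻⁶ × 225.0 = 606 MPa (compressive).

606 MPa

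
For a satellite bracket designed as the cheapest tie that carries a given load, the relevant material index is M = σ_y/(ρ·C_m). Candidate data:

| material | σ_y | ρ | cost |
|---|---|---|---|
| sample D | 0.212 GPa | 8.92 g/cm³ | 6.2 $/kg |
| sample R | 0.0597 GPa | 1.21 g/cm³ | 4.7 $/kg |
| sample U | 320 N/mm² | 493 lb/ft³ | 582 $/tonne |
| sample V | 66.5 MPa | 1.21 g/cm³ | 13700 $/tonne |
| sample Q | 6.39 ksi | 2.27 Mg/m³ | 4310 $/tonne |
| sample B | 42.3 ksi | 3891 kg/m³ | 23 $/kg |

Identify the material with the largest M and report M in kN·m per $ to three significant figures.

Putting every candidate on a common basis:
  sample D: σ_y = 212.0 MPa, ρ = 8920 kg/m³, cost = 6.200 $/kg
  sample R: σ_y = 59.70 MPa, ρ = 1210 kg/m³, cost = 4.700 $/kg
  sample U: σ_y = 320.0 MPa, ρ = 7897 kg/m³, cost = 0.5820 $/kg
  sample V: σ_y = 66.50 MPa, ρ = 1210 kg/m³, cost = 13.70 $/kg
  sample Q: σ_y = 44.06 MPa, ρ = 2270 kg/m³, cost = 4.310 $/kg
  sample B: σ_y = 291.6 MPa, ρ = 3891 kg/m³, cost = 23.00 $/kg
  sample U: M = 69.6 kN·m per $
  sample R: M = 10.5 kN·m per $
  sample Q: M = 4.50 kN·m per $
  sample V: M = 4.01 kN·m per $
  sample D: M = 3.83 kN·m per $
  sample B: M = 3.26 kN·m per $
Sample U ranks first.

sample U, M = 69.6 kN·m per $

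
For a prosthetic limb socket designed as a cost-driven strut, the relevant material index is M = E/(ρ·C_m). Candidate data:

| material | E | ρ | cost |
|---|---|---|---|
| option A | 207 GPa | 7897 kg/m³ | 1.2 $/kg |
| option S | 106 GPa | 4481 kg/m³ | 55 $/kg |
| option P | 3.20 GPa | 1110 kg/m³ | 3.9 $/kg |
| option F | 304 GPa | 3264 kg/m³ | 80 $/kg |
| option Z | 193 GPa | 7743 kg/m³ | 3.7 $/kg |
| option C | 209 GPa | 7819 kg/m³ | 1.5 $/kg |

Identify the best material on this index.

option A

Per-candidate index values:
  option A: M = 21.8 MN·m per $
  option C: M = 17.8 MN·m per $
  option Z: M = 6.74 MN·m per $
  option F: M = 1.16 MN·m per $
  option P: M = 0.739 MN·m per $
  option S: M = 0.430 MN·m per $
Highest index: option A.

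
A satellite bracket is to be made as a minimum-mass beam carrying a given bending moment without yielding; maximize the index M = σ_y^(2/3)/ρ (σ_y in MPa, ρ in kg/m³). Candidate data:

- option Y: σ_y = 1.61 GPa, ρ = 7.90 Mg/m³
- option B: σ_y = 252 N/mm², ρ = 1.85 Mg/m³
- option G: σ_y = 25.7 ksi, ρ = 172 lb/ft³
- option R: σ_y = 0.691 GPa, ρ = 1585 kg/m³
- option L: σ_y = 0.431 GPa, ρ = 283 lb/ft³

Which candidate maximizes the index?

option R

After converting to SI:
  option Y: σ_y = 1610 MPa, ρ = 7900 kg/m³
  option B: σ_y = 252.0 MPa, ρ = 1850 kg/m³
  option G: σ_y = 177.2 MPa, ρ = 2755 kg/m³
  option R: σ_y = 691.0 MPa, ρ = 1585 kg/m³
  option L: σ_y = 431.0 MPa, ρ = 4533 kg/m³
  option R: M = 49.3×10⁻³
  option B: M = 21.6×10⁻³
  option Y: M = 17.4×10⁻³
  option L: M = 12.6×10⁻³
  option G: M = 11.5×10⁻³
The maximum is for option R.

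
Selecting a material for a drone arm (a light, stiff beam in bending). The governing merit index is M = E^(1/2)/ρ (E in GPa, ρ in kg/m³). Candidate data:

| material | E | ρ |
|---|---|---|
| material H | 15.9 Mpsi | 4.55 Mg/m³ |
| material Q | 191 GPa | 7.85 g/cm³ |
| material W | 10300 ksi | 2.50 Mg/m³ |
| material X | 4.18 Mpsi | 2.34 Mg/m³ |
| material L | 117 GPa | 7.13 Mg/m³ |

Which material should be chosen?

material W

In SI units:
  material H: E = 109.6 GPa, ρ = 4550 kg/m³
  material Q: E = 191.0 GPa, ρ = 7850 kg/m³
  material W: E = 71.02 GPa, ρ = 2500 kg/m³
  material X: E = 28.82 GPa, ρ = 2340 kg/m³
  material L: E = 117.0 GPa, ρ = 7130 kg/m³
  material W: M = 3.37×10⁻³
  material H: M = 2.30×10⁻³
  material X: M = 2.29×10⁻³
  material Q: M = 1.76×10⁻³
  material L: M = 1.52×10⁻³
The maximum is for material W.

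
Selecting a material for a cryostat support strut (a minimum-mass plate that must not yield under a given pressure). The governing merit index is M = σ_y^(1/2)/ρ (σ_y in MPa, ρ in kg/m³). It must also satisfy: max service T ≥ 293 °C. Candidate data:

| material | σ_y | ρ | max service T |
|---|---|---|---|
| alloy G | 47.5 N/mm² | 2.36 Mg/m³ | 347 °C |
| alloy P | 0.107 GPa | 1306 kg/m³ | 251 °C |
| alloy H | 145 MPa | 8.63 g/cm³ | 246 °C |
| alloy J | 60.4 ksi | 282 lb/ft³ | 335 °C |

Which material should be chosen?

Screen on constraints: max service T ≥ 293 °C. Survivors: alloy G, alloy J.
After converting to SI:
  alloy G: σ_y = 47.50 MPa, ρ = 2360 kg/m³
  alloy J: σ_y = 416.4 MPa, ρ = 4517 kg/m³
  alloy J: M = 4.52×10⁻³
  alloy G: M = 2.92×10⁻³
The maximum is for alloy J.

alloy J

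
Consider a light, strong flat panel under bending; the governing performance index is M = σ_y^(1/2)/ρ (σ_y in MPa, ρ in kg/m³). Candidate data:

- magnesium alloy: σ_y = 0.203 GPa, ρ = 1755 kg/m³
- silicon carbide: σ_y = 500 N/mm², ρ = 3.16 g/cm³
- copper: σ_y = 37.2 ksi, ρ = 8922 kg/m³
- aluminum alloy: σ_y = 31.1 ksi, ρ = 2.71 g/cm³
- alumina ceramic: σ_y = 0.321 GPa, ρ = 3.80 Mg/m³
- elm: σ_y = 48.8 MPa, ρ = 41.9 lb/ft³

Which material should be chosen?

elm

After converting to SI:
  magnesium alloy: σ_y = 203.0 MPa, ρ = 1755 kg/m³
  silicon carbide: σ_y = 500.0 MPa, ρ = 3160 kg/m³
  copper: σ_y = 256.5 MPa, ρ = 8922 kg/m³
  aluminum alloy: σ_y = 214.4 MPa, ρ = 2710 kg/m³
  alumina ceramic: σ_y = 321.0 MPa, ρ = 3800 kg/m³
  elm: σ_y = 48.80 MPa, ρ = 671.2 kg/m³
  elm: M = 10.4×10⁻³
  magnesium alloy: M = 8.12×10⁻³
  silicon carbide: M = 7.08×10⁻³
  aluminum alloy: M = 5.40×10⁻³
  alumina ceramic: M = 4.71×10⁻³
  copper: M = 1.80×10⁻³
Elm ranks first.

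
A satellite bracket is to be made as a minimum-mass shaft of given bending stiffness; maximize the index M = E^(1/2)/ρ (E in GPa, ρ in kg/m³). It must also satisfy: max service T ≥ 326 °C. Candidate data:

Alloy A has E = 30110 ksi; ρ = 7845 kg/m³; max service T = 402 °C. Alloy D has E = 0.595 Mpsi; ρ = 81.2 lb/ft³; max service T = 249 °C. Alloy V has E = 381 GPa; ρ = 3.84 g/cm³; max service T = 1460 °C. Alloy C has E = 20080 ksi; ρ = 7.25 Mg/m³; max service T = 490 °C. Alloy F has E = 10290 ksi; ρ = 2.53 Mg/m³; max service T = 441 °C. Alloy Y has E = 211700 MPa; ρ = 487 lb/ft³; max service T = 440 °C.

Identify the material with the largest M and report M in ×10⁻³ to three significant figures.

alloy V, M = 5.08×10⁻³

Screen on constraints: max service T ≥ 326 °C. Survivors: alloy A, alloy V, alloy C, alloy F, alloy Y.
Convert each candidate to consistent units, then evaluate M:
  alloy A: E = 207.6 GPa, ρ = 7845 kg/m³
  alloy V: E = 381.0 GPa, ρ = 3840 kg/m³
  alloy C: E = 138.4 GPa, ρ = 7250 kg/m³
  alloy F: E = 70.95 GPa, ρ = 2530 kg/m³
  alloy Y: E = 211.7 GPa, ρ = 7801 kg/m³
  alloy V: M = 5.08×10⁻³
  alloy F: M = 3.33×10⁻³
  alloy Y: M = 1.87×10⁻³
  alloy A: M = 1.84×10⁻³
  alloy C: M = 1.62×10⁻³
Alloy V ranks first.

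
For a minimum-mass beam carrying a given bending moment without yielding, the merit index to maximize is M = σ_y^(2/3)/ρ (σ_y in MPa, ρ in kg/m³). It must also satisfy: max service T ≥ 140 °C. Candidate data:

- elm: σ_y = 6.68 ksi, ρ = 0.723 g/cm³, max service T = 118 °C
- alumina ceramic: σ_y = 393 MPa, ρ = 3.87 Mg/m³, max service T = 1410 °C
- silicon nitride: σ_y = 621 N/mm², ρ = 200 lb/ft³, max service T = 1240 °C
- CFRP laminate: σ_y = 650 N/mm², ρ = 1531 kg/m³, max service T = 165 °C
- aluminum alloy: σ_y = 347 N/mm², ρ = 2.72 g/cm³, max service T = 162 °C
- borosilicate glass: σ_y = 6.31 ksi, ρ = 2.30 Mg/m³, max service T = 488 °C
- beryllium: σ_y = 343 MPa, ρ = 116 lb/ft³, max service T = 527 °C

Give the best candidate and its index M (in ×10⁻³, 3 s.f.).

CFRP laminate, M = 49.0×10⁻³

Screen on constraints: max service T ≥ 140 °C. Survivors: alumina ceramic, silicon nitride, CFRP laminate, aluminum alloy, borosilicate glass, beryllium.
Putting every candidate on a common basis:
  alumina ceramic: σ_y = 393.0 MPa, ρ = 3870 kg/m³
  silicon nitride: σ_y = 621.0 MPa, ρ = 3204 kg/m³
  CFRP laminate: σ_y = 650.0 MPa, ρ = 1531 kg/m³
  aluminum alloy: σ_y = 347.0 MPa, ρ = 2720 kg/m³
  borosilicate glass: σ_y = 43.51 MPa, ρ = 2300 kg/m³
  beryllium: σ_y = 343.0 MPa, ρ = 1858 kg/m³
  CFRP laminate: M = 49.0×10⁻³
  beryllium: M = 26.4×10⁻³
  silicon nitride: M = 22.7×10⁻³
  aluminum alloy: M = 18.2×10⁻³
  alumina ceramic: M = 13.9×10⁻³
  borosilicate glass: M = 5.38×10⁻³
The maximum is for CFRP laminate.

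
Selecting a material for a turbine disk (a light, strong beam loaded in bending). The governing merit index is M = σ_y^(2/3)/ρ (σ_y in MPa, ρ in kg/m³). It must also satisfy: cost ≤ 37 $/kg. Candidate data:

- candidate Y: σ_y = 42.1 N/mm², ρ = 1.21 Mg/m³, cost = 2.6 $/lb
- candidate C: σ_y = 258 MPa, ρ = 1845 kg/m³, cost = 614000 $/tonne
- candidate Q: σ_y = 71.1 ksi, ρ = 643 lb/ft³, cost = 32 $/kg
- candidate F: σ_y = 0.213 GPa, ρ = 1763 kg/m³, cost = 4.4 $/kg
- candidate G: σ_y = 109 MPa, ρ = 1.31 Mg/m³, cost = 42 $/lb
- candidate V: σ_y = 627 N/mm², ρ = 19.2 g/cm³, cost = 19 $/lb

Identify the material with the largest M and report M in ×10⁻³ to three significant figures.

Screen on constraints: cost ≤ 37 $/kg. Survivors: candidate Y, candidate Q, candidate F.
Convert each candidate to consistent units, then evaluate M:
  candidate Y: σ_y = 42.10 MPa, ρ = 1210 kg/m³
  candidate Q: σ_y = 490.2 MPa, ρ = 10300 kg/m³
  candidate F: σ_y = 213.0 MPa, ρ = 1763 kg/m³
  candidate F: M = 20.2×10⁻³
  candidate Y: M = 10.0×10⁻³
  candidate Q: M = 6.04×10⁻³
Candidate F has the largest M.

candidate F, M = 20.2×10⁻³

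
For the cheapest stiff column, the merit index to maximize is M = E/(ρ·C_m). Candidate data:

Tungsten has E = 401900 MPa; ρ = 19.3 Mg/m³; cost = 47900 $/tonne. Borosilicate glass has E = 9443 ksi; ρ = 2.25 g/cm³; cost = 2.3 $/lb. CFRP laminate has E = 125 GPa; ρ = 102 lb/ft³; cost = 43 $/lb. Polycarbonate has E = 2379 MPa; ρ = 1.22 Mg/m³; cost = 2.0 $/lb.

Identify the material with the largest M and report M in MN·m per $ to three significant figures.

borosilicate glass, M = 5.71 MN·m per $

Putting every candidate on a common basis:
  tungsten: E = 401.9 GPa, ρ = 19300 kg/m³, cost = 47.90 $/kg
  borosilicate glass: E = 65.11 GPa, ρ = 2250 kg/m³, cost = 5.071 $/kg
  CFRP laminate: E = 125.0 GPa, ρ = 1634 kg/m³, cost = 94.80 $/kg
  polycarbonate: E = 2.379 GPa, ρ = 1220 kg/m³, cost = 4.409 $/kg
  borosilicate glass: M = 5.71 MN·m per $
  CFRP laminate: M = 0.807 MN·m per $
  polycarbonate: M = 0.442 MN·m per $
  tungsten: M = 0.435 MN·m per $
Borosilicate glass ranks first.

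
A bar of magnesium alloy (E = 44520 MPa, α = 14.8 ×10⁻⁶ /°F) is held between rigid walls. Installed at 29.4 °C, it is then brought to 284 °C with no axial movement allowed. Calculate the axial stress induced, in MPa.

E = 44520 MPa = 44.52 GPa.
α = 14.8×10⁻⁶/°F × 9/5 = 26.6×10⁻⁶/K.
ΔT = 254.6 K. Constrained thermal stress σ = E·α·ΔT = 44.52×10³ MPa × 26.6×10⁻⁶ × 254.6 = 302 MPa (compressive).

302 MPa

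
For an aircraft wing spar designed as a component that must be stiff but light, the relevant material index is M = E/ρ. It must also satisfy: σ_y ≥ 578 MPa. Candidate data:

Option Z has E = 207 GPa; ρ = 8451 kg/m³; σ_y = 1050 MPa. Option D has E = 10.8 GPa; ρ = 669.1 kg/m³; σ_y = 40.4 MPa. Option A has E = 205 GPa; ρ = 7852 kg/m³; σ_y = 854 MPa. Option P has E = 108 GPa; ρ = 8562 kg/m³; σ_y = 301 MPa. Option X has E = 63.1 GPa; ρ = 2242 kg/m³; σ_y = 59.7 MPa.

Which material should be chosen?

Screen on constraints: σ_y ≥ 578 MPa. Survivors: option Z, option A.
Evaluate M for each candidate:
  option A: M = 26.1 MN·m/kg
  option Z: M = 24.5 MN·m/kg
The maximum is for option A.

option A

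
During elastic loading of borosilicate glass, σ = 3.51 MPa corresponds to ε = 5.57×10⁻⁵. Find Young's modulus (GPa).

E = σ/ε = 3.51 MPa / 5.57×10⁻⁵ = 63020 MPa = 63.0 GPa.

63.0 GPa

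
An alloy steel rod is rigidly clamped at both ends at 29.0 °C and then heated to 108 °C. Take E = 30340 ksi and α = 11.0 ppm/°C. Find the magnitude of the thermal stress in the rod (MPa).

182 MPa

E = 30340 ksi = 209.2 GPa.
ΔT = 79.00 K. Constrained thermal stress σ = E·α·ΔT = 209.2×10³ MPa × 11.0×10⁻⁶ × 79.00 = 182 MPa (compressive).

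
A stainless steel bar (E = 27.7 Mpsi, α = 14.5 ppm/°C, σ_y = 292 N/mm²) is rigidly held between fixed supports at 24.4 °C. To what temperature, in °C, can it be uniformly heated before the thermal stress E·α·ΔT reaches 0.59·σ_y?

E = 27.7 Mpsi = 191.0 GPa.
σ_y = 292 N/mm² = 292.0 MPa.
E·α·ΔT = 172.3 MPa ⇒ ΔT = 172.3 / (191.0×10³ × 14.5×10⁻⁶) = 62.21 K.
T = 24.4 + 62.21 = 86.61 °C.

86.6 °C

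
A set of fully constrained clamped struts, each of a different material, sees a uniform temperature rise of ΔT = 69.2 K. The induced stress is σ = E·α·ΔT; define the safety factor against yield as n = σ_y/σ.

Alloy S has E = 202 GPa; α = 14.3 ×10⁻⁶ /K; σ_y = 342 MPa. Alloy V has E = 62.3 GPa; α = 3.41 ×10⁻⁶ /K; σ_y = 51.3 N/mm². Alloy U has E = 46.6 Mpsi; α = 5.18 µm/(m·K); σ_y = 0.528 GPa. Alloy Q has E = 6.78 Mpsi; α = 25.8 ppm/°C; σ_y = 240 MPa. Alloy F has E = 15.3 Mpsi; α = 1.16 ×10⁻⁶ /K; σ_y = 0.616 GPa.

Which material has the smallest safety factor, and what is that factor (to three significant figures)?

alloy S, n = 1.71

Converting E to GPa, α to ×10⁻⁶/K, σ_y to MPa, then σ and n for each:
  alloy S: E = 202.0, α = 14.3, σ_y = 342.0 → σ = 200 MPa, n = 1.71
  alloy V: E = 62.30, α = 3.41, σ_y = 51.30 → σ = 14.7 MPa, n = 3.49
  alloy U: E = 321.3, α = 5.18, σ_y = 528.0 → σ = 115 MPa, n = 4.58
  alloy Q: E = 46.75, α = 25.8, σ_y = 240.0 → σ = 83.5 MPa, n = 2.88
  alloy F: E = 105.5, α = 1.16, σ_y = 616.0 → σ = 8.47 MPa, n = 72.7
The minimum is alloy S at n = 1.71.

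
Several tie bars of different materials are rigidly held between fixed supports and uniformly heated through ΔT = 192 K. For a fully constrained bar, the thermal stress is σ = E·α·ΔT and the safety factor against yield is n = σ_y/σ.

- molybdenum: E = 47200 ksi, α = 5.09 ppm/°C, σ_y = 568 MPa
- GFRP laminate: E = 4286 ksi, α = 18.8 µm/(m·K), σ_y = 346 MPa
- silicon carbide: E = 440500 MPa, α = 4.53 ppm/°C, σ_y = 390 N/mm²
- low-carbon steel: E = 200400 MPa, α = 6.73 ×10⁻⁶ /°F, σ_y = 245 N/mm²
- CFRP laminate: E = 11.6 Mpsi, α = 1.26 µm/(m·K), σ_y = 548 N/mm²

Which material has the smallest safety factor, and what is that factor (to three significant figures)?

low-carbon steel, n = 0.526

In consistent units (E in GPa, α in ×10⁻⁶/K, σ_y in MPa):
  molybdenum: E = 325.4, α = 5.09, σ_y = 568.0 → σ = 318 MPa, n = 1.79
  GFRP laminate: E = 29.55, α = 18.8, σ_y = 346.0 → σ = 107 MPa, n = 3.24
  silicon carbide: E = 440.5, α = 4.53, σ_y = 390.0 → σ = 383 MPa, n = 1.02
  low-carbon steel: E = 200.4, α = 12.1, σ_y = 245.0 → σ = 466 MPa, n = 0.526
  CFRP laminate: E = 79.98, α = 1.26, σ_y = 548.0 → σ = 19.3 MPa, n = 28.3
Low-carbon steel has the lowest safety factor, n = 0.526.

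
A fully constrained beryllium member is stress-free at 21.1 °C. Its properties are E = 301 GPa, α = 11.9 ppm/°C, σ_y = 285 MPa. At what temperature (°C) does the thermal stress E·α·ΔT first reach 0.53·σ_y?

63.3 °C

E·α·ΔT = 151.1 MPa ⇒ ΔT = 151.1 / (301.0×10³ × 11.9×10⁻⁶) = 42.17 K.
T = 21.1 + 42.17 = 63.27 °C.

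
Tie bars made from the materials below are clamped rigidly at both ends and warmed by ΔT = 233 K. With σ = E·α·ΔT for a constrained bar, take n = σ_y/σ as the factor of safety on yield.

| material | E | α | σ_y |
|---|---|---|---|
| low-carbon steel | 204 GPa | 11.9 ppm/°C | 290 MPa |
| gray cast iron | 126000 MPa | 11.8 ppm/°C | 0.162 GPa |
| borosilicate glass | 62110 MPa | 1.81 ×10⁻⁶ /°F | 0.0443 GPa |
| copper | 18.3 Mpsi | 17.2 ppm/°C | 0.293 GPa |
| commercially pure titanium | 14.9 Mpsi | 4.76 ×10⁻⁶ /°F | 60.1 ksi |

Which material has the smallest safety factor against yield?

In consistent units (E in GPa, α in ×10⁻⁶/K, σ_y in MPa):
  low-carbon steel: E = 204.0, α = 11.9, σ_y = 290.0 → σ = 566 MPa, n = 0.513
  gray cast iron: E = 126.0, α = 11.8, σ_y = 162.0 → σ = 346 MPa, n = 0.468
  borosilicate glass: E = 62.11, α = 3.26, σ_y = 44.30 → σ = 47.1 MPa, n = 0.940
  copper: E = 126.2, α = 17.2, σ_y = 293.0 → σ = 506 MPa, n = 0.579
  commercially pure titanium: E = 102.7, α = 8.57, σ_y = 414.4 → σ = 205 MPa, n = 2.02
Gray cast iron has the lowest safety factor, n = 0.468.

gray cast iron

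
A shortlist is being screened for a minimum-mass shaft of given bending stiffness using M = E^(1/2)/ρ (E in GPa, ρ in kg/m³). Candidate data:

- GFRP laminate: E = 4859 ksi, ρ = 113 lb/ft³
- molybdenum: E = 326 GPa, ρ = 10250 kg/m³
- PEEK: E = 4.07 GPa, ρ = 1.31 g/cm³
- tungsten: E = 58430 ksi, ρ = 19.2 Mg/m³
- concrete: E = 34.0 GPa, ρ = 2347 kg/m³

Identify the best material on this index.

Putting every candidate on a common basis:
  GFRP laminate: E = 33.50 GPa, ρ = 1810 kg/m³
  molybdenum: E = 326.0 GPa, ρ = 10250 kg/m³
  PEEK: E = 4.070 GPa, ρ = 1310 kg/m³
  tungsten: E = 402.9 GPa, ρ = 19200 kg/m³
  concrete: E = 34.00 GPa, ρ = 2347 kg/m³
  GFRP laminate: M = 3.20×10⁻³
  concrete: M = 2.48×10⁻³
  molybdenum: M = 1.76×10⁻³
  PEEK: M = 1.54×10⁻³
  tungsten: M = 1.05×10⁻³
Highest index: GFRP laminate.

GFRP laminate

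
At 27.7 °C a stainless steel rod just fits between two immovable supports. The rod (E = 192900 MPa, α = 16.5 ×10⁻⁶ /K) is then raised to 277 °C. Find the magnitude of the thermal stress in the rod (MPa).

793 MPa

E = 192900 MPa = 192.9 GPa.
ΔT = 249.3 K. Constrained thermal stress σ = E·α·ΔT = 192.9×10³ MPa × 16.5×10⁻⁶ × 249.3 = 793 MPa (compressive).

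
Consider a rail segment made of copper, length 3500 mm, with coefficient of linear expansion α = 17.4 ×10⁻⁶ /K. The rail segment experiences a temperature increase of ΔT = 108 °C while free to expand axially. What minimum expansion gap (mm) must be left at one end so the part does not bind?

ΔL = α·L₀·ΔT = 17.4×10⁻⁶ × 3500 mm × 108.0 K = 6.58 mm.

6.58 mm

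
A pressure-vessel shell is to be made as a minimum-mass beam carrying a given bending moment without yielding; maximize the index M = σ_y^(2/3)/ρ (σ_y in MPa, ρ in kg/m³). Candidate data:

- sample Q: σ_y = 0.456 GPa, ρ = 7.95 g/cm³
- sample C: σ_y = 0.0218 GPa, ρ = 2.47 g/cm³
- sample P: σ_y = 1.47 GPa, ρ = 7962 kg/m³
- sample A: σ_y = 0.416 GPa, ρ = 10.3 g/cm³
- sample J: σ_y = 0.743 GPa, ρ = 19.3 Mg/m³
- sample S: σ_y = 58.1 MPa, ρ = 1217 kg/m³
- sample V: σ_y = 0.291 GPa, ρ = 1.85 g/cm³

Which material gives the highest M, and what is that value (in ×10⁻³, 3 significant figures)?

In SI units:
  sample Q: σ_y = 456.0 MPa, ρ = 7950 kg/m³
  sample C: σ_y = 21.80 MPa, ρ = 2470 kg/m³
  sample P: σ_y = 1470 MPa, ρ = 7962 kg/m³
  sample A: σ_y = 416.0 MPa, ρ = 10300 kg/m³
  sample J: σ_y = 743.0 MPa, ρ = 19300 kg/m³
  sample S: σ_y = 58.10 MPa, ρ = 1217 kg/m³
  sample V: σ_y = 291.0 MPa, ρ = 1850 kg/m³
  sample V: M = 23.7×10⁻³
  sample P: M = 16.2×10⁻³
  sample S: M = 12.3×10⁻³
  sample Q: M = 7.45×10⁻³
  sample A: M = 5.41×10⁻³
  sample J: M = 4.25×10⁻³
  sample C: M = 3.16×10⁻³
Sample V ranks first.

sample V, M = 23.7×10⁻³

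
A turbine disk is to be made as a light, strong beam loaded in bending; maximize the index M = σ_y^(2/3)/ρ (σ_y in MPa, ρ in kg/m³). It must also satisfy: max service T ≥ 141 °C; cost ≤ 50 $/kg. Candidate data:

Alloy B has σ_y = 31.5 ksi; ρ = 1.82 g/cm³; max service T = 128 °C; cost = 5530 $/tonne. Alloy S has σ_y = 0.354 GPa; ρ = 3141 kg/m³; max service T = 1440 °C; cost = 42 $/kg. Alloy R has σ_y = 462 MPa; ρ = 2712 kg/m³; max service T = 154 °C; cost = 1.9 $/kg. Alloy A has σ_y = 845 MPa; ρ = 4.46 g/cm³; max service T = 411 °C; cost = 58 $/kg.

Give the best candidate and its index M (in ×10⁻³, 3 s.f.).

alloy R, M = 22.0×10⁻³

Screen on constraints: max service T ≥ 141 °C; cost ≤ 50 $/kg. Survivors: alloy S, alloy R.
After converting to SI:
  alloy S: σ_y = 354.0 MPa, ρ = 3141 kg/m³
  alloy R: σ_y = 462.0 MPa, ρ = 2712 kg/m³
  alloy R: M = 22.0×10⁻³
  alloy S: M = 15.9×10⁻³
Alloy R ranks first.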